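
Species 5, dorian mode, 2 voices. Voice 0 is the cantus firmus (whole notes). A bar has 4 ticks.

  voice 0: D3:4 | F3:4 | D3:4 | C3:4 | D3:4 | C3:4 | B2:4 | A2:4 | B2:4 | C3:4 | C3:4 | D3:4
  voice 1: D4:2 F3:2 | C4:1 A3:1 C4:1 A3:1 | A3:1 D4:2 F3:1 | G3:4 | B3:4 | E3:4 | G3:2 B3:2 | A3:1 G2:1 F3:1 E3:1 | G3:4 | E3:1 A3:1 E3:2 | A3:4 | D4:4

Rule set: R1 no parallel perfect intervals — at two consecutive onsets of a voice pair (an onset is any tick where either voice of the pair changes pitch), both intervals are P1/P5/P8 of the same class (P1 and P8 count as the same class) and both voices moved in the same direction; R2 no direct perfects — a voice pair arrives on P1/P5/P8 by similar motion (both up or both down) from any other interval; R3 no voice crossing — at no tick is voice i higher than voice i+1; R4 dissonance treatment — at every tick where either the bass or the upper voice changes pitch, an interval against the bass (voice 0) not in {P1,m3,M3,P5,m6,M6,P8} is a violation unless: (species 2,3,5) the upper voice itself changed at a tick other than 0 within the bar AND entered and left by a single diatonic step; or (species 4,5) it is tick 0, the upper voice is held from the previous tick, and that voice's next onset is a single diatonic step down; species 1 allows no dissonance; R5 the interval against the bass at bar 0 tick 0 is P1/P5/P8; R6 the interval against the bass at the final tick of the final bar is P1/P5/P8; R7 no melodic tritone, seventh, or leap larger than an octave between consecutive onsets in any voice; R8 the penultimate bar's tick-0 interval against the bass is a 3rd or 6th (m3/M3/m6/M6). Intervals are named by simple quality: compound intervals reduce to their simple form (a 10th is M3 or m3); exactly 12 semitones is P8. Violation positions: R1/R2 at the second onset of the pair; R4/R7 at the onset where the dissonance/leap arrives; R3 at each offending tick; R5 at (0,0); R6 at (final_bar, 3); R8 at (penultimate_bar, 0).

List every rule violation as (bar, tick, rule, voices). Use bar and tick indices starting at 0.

bar 0: v0=D3 v1=D4 downbeat P8
bar 1: v0=F3 v1=C4 downbeat P5
bar 2: v0=D3 v1=A3 downbeat P5
bar 3: v0=C3 v1=G3 downbeat P5
bar 4: v0=D3 v1=B3 downbeat M6
bar 5: v0=C3 v1=E3 downbeat M3
bar 6: v0=B2 v1=G3 downbeat m6
bar 7: v0=A2 v1=A3 downbeat P8
bar 8: v0=B2 v1=G3 downbeat m6
bar 9: v0=C3 v1=E3 downbeat M3
bar 10: v0=C3 v1=A3 downbeat M6
bar 11: v0=D3 v1=D4 downbeat P8
  -> R2 @ bar 1 tick 0 v(0, 1): D3/F3 m3 -> F3/C4 P5 similar
  -> R1 @ bar 7 tick 0 v(0, 1): B2/B3 P8 -> A2/A3 P8 similar
  -> R3 @ bar 7 tick 1 v(0, 1): A2 above G2
  -> R4 @ bar 7 tick 1 v(0, 1): A2/G2 M2 untreated
  -> R7 @ bar 7 tick 1 v(1,): A3->G2 leap 14st
  -> R7 @ bar 7 tick 2 v(1,): G2->F3 leap 10st
  -> R2 @ bar 11 tick 0 v(0, 1): C3/A3 M6 -> D3/D4 P8 similar

(1, 0, R2, (0, 1))
(7, 0, R1, (0, 1))
(7, 1, R3, (0, 1))
(7, 1, R4, (0, 1))
(7, 1, R7, (1,))
(7, 2, R7, (1,))
(11, 0, R2, (0, 1))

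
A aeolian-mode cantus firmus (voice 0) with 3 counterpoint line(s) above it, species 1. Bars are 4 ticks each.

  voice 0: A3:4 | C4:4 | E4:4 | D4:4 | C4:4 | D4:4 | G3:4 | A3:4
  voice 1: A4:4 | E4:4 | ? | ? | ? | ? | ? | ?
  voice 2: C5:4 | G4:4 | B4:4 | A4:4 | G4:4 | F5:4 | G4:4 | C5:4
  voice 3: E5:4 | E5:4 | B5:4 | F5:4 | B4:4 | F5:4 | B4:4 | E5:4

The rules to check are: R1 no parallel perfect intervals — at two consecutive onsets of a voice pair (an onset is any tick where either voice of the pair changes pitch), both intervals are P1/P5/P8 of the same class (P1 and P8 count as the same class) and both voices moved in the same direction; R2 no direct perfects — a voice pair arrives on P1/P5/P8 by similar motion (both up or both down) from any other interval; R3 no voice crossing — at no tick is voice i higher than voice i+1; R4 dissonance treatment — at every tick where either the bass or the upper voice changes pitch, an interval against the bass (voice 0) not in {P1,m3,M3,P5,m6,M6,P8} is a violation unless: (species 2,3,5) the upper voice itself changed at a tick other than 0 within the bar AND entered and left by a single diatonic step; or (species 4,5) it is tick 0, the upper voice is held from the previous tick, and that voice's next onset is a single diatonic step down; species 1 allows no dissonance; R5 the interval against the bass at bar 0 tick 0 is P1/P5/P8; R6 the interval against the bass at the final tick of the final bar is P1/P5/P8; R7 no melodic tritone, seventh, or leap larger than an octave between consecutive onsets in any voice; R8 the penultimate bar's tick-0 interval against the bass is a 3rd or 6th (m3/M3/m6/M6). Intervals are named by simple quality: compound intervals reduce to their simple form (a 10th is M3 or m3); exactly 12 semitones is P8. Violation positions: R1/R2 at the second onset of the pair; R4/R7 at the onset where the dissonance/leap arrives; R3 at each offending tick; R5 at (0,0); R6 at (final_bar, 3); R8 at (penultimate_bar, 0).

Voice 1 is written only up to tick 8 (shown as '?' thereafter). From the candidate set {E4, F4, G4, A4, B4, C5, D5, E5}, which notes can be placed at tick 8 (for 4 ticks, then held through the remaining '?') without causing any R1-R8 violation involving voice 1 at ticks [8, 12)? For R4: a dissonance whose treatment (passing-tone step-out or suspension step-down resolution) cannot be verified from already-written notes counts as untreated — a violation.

{E4, G4}

E4: legal
F4: violates R4
G4: legal
A4: violates R4
B4: violates R1,R2
C5: violates R3
D5: violates R3,R4,R7
E5: violates R2,R3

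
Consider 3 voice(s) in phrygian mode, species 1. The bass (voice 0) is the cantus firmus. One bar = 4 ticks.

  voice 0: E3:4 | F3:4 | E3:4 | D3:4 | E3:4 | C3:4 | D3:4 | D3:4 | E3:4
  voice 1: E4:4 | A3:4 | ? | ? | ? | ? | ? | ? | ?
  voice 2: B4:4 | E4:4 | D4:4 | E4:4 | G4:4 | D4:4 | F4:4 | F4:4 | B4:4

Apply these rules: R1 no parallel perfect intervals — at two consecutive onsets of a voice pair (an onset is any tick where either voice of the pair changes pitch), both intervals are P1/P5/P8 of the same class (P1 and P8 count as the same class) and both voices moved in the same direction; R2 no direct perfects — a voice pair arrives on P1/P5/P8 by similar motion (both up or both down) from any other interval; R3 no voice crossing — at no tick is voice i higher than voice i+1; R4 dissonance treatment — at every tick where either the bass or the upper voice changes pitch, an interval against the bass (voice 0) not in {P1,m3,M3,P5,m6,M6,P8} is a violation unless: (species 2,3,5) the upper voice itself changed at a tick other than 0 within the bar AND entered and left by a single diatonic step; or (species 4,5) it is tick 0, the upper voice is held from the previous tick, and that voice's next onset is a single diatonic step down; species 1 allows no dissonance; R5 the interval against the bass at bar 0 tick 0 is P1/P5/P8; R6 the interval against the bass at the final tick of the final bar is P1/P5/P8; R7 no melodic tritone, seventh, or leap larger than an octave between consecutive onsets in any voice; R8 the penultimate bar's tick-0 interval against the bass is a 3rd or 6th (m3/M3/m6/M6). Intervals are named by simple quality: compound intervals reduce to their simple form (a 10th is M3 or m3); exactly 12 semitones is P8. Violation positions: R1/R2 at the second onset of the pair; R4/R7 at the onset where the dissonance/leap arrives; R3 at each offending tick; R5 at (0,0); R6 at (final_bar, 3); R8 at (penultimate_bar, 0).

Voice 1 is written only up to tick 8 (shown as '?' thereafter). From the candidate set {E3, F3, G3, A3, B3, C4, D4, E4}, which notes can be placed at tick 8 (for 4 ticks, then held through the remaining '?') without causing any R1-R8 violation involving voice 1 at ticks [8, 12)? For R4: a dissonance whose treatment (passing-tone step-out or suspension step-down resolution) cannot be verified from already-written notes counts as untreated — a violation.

E3: violates R2
F3: violates R4
G3: violates R1
A3: violates R4
B3: legal
C4: legal
D4: violates R4
E4: violates R3

{B3, C4}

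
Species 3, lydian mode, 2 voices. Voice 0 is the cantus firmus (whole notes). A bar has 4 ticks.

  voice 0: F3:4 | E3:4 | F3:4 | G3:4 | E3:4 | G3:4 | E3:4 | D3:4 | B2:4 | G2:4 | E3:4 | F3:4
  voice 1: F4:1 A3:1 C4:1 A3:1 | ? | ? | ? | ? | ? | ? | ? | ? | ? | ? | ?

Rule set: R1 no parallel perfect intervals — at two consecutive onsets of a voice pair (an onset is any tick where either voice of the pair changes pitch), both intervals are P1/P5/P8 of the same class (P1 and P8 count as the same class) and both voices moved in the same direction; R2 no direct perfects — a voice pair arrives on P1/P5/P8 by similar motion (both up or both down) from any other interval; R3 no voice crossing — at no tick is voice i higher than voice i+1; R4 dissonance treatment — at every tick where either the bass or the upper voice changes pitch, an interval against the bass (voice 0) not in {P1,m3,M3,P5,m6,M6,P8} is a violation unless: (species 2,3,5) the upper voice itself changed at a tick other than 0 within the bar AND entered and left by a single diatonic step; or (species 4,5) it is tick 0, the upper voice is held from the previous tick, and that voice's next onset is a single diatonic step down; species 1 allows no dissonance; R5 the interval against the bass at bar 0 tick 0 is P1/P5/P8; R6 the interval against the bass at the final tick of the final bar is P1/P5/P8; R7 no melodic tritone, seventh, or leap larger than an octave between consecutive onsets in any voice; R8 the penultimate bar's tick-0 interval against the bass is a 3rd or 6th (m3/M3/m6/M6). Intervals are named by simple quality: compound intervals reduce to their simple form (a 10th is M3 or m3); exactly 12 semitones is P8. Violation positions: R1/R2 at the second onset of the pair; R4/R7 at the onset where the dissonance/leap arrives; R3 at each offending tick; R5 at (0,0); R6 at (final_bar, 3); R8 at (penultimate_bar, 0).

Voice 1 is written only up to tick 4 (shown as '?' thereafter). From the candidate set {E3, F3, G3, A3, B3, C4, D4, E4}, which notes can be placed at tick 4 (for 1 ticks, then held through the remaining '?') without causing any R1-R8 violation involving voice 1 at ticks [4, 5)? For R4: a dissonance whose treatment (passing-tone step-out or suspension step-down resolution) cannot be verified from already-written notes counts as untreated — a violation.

{B3, C4, E4, G3}

E3: violates R2
F3: violates R4
G3: legal
A3: violates R4
B3: legal
C4: legal
D4: violates R4
E4: legal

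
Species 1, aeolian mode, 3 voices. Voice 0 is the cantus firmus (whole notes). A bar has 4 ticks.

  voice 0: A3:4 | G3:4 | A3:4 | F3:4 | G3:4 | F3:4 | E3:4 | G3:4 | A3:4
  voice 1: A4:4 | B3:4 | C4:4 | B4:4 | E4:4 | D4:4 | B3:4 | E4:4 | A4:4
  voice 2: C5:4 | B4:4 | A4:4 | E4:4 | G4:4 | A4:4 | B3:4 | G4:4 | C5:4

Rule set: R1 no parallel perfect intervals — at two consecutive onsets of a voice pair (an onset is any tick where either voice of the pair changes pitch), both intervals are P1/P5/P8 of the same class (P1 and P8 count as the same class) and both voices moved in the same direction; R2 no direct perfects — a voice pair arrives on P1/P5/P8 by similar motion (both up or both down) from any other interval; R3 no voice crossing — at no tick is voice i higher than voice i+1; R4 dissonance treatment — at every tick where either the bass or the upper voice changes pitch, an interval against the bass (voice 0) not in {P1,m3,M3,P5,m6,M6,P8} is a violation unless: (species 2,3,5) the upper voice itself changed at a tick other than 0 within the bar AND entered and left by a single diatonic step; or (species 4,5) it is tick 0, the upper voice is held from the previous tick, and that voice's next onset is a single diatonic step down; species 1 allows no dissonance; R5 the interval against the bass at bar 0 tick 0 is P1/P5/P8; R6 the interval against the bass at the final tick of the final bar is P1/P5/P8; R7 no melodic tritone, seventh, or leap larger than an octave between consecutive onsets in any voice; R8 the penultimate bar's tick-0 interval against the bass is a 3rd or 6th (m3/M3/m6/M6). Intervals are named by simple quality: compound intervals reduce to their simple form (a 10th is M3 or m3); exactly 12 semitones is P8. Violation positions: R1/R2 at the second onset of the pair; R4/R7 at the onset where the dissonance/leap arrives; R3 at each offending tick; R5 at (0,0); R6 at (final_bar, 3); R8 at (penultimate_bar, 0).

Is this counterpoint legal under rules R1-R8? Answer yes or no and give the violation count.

No (19 violations)

bar 0: v0=A3 v1=A4 v2=C5 (m3)
bar 1: v0=G3 v1=B3 v2=B4 (M3)
bar 2: v0=A3 v1=C4 v2=A4 (P8)
bar 3: v0=F3 v1=B4 v2=E4 (M7)
bar 4: v0=G3 v1=E4 v2=G4 (P8)
bar 5: v0=F3 v1=D4 v2=A4 (M3)
bar 6: v0=E3 v1=B3 v2=B3 (P5)
bar 7: v0=G3 v1=E4 v2=G4 (P8)
bar 8: v0=A3 v1=A4 v2=C5 (m3)
  R5 @ bar0.0: opens on m3
  R2 @ bar1.0: A4/C5 m3 -> B3/B4 P8 similar
  R7 @ bar1.0: A4->B3 leap 10st
  R3 @ bar3.0: B4 above E4
  R4 @ bar3.0: F3/B4 TT untreated
  R4 @ bar3.0: F3/E4 M7 untreated
  R7 @ bar3.0: C4->B4 leap 11st
  R3 @ bar3.1: B4 above E4
  R3 @ bar3.2: B4 above E4
  R3 @ bar3.3: B4 above E4
  R2 @ bar4.0: F3/E4 M7 -> G3/G4 P8 similar
  R2 @ bar6.0: F3/D4 M6 -> E3/B3 P5 similar
  R2 @ bar6.0: F3/A4 M3 -> E3/B3 P5 similar
  R2 @ bar6.0: D4/A4 P5 -> B3/B3 P1 similar
  R7 @ bar6.0: A4->B3 leap 10st
  R2 @ bar7.0: E3/B3 P5 -> G3/G4 P8 similar
  R8 @ bar7.0: penult P8 not 3rd/6th
  R2 @ bar8.0: G3/E4 M6 -> A3/A4 P8 similar
  R6 @ bar8.3: closes on m3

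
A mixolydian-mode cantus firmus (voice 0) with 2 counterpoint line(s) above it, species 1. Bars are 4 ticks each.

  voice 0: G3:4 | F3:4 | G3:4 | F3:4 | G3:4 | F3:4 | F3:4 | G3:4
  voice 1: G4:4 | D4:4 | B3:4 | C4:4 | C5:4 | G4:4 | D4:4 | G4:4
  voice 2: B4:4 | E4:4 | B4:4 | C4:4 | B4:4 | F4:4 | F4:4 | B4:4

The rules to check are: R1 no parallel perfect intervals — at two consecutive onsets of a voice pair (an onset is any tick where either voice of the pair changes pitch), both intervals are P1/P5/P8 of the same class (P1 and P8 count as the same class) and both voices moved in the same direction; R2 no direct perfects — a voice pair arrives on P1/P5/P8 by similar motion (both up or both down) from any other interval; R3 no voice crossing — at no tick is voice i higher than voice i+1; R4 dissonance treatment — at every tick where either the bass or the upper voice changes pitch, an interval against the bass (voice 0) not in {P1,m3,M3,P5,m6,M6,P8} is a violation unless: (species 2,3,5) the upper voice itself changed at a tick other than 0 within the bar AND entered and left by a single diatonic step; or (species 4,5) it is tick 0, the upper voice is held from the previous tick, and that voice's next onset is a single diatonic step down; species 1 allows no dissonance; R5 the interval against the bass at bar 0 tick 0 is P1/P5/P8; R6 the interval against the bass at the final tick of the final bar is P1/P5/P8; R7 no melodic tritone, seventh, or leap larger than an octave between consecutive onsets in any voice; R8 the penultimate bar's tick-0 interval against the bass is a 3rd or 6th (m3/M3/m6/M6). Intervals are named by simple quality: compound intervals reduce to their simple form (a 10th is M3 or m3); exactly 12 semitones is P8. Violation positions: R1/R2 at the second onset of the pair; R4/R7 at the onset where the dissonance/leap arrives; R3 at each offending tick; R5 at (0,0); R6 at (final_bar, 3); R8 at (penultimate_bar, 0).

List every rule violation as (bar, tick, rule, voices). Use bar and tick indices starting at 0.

(0, 0, R5, (0, 2))
(1, 0, R4, (0, 2))
(3, 0, R2, (0, 2))
(3, 0, R7, (2,))
(4, 0, R3, (1, 2))
(4, 0, R4, (0, 1))
(4, 0, R7, (2,))
(4, 1, R3, (1, 2))
(4, 2, R3, (1, 2))
(4, 3, R3, (1, 2))
(5, 0, R2, (0, 2))
(5, 0, R3, (1, 2))
(5, 0, R4, (0, 1))
(5, 0, R7, (2,))
(5, 1, R3, (1, 2))
(5, 2, R3, (1, 2))
(5, 3, R3, (1, 2))
(6, 0, R8, (0, 2))
(7, 0, R2, (0, 1))
(7, 0, R7, (2,))
(7, 3, R6, (0, 2))

bar 0: v0=G3 v1=G4 v2=B4 downbeat M3
bar 1: v0=F3 v1=D4 v2=E4 downbeat M7
bar 2: v0=G3 v1=B3 v2=B4 downbeat M3
bar 3: v0=F3 v1=C4 v2=C4 downbeat P5
bar 4: v0=G3 v1=C5 v2=B4 downbeat M3
bar 5: v0=F3 v1=G4 v2=F4 downbeat P8
bar 6: v0=F3 v1=D4 v2=F4 downbeat P8
bar 7: v0=G3 v1=G4 v2=B4 downbeat M3
  -> R5 @ bar 0 tick 0 v(0, 2): opens on M3
  -> R4 @ bar 1 tick 0 v(0, 2): F3/E4 M7 untreated
  -> R2 @ bar 3 tick 0 v(0, 2): G3/B4 M3 -> F3/C4 P5 similar
  -> R7 @ bar 3 tick 0 v(2,): B4->C4 leap 11st
  -> R3 @ bar 4 tick 0 v(1, 2): C5 above B4
  -> R4 @ bar 4 tick 0 v(0, 1): G3/C5 P4 untreated
  -> R7 @ bar 4 tick 0 v(2,): C4->B4 leap 11st
  -> R3 @ bar 4 tick 1 v(1, 2): C5 above B4
  -> R3 @ bar 4 tick 2 v(1, 2): C5 above B4
  -> R3 @ bar 4 tick 3 v(1, 2): C5 above B4
  -> R2 @ bar 5 tick 0 v(0, 2): G3/B4 M3 -> F3/F4 P8 similar
  -> R3 @ bar 5 tick 0 v(1, 2): G4 above F4
  -> R4 @ bar 5 tick 0 v(0, 1): F3/G4 M2 untreated
  -> R7 @ bar 5 tick 0 v(2,): B4->F4 leap 6st
  -> R3 @ bar 5 tick 1 v(1, 2): G4 above F4
  -> R3 @ bar 5 tick 2 v(1, 2): G4 above F4
  -> R3 @ bar 5 tick 3 v(1, 2): G4 above F4
  -> R8 @ bar 6 tick 0 v(0, 2): penult P8 not 3rd/6th
  -> R2 @ bar 7 tick 0 v(0, 1): F3/D4 M6 -> G3/G4 P8 similar
  -> R7 @ bar 7 tick 0 v(2,): F4->B4 leap 6st
  -> R6 @ bar 7 tick 3 v(0, 2): closes on M3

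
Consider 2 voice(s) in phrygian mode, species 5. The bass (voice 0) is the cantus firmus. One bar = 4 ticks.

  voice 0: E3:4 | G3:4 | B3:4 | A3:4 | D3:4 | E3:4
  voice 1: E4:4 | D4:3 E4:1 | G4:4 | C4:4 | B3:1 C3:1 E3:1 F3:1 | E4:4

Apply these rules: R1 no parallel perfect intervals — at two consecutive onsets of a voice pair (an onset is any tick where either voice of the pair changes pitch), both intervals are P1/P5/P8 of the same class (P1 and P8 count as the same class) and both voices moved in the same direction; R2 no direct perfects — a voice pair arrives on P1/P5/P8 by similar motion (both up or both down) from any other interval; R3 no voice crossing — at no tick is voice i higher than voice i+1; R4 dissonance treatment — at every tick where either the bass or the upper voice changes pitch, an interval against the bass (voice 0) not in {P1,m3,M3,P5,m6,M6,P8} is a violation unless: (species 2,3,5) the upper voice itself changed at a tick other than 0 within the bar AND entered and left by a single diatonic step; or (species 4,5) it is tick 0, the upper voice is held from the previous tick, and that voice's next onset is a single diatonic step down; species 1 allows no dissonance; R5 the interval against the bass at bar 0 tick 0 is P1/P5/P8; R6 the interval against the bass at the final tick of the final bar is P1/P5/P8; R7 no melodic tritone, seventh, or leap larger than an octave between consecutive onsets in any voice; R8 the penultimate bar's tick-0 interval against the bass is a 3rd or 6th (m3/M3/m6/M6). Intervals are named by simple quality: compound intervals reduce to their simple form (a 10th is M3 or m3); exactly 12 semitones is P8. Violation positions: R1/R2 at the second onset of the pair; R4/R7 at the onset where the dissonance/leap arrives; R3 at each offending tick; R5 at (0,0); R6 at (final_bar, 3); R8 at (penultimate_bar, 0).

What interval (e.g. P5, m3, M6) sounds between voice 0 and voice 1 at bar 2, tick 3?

voice 0=B3 voice 1=G4 -> m6

m6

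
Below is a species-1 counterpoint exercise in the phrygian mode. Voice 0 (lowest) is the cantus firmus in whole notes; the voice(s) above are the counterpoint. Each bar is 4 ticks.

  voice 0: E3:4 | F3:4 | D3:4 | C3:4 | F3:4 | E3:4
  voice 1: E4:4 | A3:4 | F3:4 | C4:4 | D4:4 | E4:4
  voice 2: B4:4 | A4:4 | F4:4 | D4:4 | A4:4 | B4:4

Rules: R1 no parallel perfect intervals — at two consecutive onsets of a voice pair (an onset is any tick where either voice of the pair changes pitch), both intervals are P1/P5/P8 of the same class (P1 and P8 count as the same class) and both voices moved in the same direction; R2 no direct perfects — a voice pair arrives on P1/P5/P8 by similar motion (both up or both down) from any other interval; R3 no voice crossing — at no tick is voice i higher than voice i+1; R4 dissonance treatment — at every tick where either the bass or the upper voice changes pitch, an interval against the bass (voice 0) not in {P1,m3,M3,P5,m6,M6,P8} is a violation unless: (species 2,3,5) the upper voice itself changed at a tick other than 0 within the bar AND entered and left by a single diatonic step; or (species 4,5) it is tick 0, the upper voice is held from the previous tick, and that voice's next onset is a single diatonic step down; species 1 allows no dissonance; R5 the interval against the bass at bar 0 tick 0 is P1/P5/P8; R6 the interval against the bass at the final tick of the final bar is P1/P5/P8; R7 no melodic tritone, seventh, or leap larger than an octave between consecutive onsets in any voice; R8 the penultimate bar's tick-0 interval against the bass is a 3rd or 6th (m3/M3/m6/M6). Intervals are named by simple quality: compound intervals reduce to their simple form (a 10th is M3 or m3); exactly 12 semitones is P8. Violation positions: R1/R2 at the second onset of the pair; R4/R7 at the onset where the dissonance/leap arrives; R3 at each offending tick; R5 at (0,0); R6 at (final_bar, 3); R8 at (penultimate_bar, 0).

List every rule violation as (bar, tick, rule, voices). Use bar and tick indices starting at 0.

bar 0: v0=E3 v1=E4 v2=B4 downbeat P5
bar 1: v0=F3 v1=A3 v2=A4 downbeat M3
bar 2: v0=D3 v1=F3 v2=F4 downbeat m3
bar 3: v0=C3 v1=C4 v2=D4 downbeat M2
bar 4: v0=F3 v1=D4 v2=A4 downbeat M3
bar 5: v0=E3 v1=E4 v2=B4 downbeat P5
  -> R2 @ bar 1 tick 0 v(1, 2): E4/B4 P5 -> A3/A4 P8 similar
  -> R1 @ bar 2 tick 0 v(1, 2): A3/A4 P8 -> F3/F4 P8 similar
  -> R4 @ bar 3 tick 0 v(0, 2): C3/D4 M2 untreated
  -> R2 @ bar 4 tick 0 v(1, 2): C4/D4 M2 -> D4/A4 P5 similar
  -> R1 @ bar 5 tick 0 v(1, 2): D4/A4 P5 -> E4/B4 P5 similar

(1, 0, R2, (1, 2))
(2, 0, R1, (1, 2))
(3, 0, R4, (0, 2))
(4, 0, R2, (1, 2))
(5, 0, R1, (1, 2))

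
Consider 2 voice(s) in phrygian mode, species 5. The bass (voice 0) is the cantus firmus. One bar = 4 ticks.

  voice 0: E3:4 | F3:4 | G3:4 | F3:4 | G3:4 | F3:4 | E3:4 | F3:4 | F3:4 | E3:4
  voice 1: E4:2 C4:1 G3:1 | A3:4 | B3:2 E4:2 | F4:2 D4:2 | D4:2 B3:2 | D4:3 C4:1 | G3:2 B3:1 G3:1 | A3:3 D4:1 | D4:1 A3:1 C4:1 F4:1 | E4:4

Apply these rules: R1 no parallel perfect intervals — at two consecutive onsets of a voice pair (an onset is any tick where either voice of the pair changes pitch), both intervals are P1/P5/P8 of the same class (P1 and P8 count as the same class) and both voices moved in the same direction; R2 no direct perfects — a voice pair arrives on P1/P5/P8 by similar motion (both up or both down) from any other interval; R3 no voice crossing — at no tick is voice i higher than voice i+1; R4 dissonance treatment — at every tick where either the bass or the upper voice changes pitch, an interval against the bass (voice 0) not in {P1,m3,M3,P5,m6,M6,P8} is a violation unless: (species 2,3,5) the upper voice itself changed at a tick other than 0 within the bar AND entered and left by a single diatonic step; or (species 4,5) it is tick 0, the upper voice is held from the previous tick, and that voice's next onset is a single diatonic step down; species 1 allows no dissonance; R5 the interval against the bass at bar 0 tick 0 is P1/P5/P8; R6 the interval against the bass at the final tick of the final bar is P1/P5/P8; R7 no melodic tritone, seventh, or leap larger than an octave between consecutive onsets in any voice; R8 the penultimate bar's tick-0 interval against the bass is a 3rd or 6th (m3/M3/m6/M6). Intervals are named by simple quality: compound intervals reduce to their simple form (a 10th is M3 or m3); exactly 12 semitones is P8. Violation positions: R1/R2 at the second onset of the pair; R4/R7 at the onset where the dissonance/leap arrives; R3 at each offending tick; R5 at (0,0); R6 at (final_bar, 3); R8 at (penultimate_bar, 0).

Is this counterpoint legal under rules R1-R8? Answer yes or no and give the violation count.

bar 0: v0=E3 v1=E4 (P8)
bar 1: v0=F3 v1=A3 (M3)
bar 2: v0=G3 v1=B3 (M3)
bar 3: v0=F3 v1=F4 (P8)
bar 4: v0=G3 v1=D4 (P5)
bar 5: v0=F3 v1=D4 (M6)
bar 6: v0=E3 v1=G3 (m3)
bar 7: v0=F3 v1=A3 (M3)
bar 8: v0=F3 v1=D4 (M6)
bar 9: v0=E3 v1=E4 (P8)
  R1 @ bar9.0: F3/F4 P8 -> E3/E4 P8 similar

No (1 violations)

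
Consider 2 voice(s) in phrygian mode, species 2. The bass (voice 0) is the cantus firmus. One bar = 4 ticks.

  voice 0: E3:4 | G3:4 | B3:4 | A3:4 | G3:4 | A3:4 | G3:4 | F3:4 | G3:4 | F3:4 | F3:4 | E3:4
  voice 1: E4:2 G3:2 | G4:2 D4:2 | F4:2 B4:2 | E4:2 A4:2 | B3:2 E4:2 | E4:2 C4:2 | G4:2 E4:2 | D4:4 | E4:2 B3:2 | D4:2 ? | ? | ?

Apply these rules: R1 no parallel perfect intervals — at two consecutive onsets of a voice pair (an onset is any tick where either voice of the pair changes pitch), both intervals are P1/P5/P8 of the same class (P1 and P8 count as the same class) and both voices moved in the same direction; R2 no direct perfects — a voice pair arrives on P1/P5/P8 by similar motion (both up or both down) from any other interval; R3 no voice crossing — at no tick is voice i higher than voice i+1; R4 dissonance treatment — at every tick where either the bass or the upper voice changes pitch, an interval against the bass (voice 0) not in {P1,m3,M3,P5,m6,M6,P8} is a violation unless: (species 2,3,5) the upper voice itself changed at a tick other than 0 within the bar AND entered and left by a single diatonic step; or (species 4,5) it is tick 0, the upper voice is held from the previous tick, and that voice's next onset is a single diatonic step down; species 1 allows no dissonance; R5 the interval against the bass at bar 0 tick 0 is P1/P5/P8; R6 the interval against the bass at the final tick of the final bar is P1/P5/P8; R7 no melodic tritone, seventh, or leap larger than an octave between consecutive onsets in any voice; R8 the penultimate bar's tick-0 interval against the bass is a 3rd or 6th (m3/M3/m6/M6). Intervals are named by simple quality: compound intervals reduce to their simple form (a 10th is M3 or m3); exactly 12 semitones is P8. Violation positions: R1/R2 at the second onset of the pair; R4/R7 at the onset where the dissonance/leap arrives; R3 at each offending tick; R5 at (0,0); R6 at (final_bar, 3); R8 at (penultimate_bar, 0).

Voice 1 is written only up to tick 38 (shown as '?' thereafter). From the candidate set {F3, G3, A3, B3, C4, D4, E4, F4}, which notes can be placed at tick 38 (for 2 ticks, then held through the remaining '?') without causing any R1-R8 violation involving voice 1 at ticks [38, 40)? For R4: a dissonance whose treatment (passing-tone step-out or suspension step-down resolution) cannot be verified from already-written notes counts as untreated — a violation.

F3: legal
G3: violates R4
A3: legal
B3: violates R4
C4: legal
D4: legal
E4: violates R4
F4: legal

{A3, C4, D4, F3, F4}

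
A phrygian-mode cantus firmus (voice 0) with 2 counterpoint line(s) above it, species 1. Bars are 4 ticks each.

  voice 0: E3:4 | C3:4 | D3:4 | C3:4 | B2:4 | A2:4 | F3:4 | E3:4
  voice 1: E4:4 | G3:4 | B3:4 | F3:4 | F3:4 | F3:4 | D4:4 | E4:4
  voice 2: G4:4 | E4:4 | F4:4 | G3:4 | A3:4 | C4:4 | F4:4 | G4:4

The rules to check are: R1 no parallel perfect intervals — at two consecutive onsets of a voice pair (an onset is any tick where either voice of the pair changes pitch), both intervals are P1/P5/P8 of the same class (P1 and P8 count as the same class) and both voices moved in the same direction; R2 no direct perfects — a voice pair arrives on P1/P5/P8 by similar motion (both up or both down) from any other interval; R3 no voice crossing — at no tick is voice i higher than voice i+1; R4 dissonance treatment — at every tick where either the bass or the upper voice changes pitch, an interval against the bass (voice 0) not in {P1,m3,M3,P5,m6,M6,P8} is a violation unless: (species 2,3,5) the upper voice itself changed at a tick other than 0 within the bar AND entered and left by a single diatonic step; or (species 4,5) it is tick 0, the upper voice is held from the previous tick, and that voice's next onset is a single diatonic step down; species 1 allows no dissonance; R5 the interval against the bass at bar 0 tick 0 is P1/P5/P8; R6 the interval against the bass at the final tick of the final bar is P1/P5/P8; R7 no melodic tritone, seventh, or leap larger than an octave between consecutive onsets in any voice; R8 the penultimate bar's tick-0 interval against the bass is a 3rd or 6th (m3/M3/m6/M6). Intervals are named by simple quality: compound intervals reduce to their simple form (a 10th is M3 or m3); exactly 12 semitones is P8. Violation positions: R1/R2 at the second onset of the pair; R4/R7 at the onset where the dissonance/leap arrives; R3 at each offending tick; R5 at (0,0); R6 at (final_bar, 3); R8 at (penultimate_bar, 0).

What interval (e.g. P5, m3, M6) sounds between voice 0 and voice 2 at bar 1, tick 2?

voice 0=C3 voice 2=E4 -> M3

M3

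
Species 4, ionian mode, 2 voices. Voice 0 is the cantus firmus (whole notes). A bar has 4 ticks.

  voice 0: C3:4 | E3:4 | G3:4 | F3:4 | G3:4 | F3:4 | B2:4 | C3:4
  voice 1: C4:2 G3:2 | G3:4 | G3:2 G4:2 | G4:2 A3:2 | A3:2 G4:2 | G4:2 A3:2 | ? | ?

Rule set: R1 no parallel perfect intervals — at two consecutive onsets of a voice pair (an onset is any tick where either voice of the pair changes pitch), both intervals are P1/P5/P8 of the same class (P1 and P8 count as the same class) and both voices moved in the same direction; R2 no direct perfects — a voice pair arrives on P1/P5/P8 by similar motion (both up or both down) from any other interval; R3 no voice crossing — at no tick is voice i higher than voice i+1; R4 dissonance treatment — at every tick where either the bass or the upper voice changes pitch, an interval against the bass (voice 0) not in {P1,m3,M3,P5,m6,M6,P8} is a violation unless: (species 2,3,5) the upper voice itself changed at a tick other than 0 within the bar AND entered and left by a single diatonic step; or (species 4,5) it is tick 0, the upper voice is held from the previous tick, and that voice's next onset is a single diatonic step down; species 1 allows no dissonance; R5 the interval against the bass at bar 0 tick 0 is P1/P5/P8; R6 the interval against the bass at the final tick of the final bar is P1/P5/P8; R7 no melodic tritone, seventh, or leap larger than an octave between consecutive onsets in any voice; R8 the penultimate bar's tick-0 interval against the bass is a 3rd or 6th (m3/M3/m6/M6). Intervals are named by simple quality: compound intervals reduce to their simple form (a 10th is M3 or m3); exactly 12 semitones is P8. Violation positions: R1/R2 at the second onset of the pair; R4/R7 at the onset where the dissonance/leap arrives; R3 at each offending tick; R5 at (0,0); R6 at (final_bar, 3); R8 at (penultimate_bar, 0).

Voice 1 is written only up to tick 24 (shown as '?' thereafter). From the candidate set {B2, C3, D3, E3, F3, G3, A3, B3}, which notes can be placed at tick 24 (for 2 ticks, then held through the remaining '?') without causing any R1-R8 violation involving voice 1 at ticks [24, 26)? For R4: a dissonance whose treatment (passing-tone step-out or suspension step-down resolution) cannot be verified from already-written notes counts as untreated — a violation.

{D3, G3}

B2: violates R2,R7,R8
C3: violates R4,R8
D3: legal
E3: violates R4,R8
F3: violates R4,R8
G3: legal
A3: violates R4,R8
B3: violates R8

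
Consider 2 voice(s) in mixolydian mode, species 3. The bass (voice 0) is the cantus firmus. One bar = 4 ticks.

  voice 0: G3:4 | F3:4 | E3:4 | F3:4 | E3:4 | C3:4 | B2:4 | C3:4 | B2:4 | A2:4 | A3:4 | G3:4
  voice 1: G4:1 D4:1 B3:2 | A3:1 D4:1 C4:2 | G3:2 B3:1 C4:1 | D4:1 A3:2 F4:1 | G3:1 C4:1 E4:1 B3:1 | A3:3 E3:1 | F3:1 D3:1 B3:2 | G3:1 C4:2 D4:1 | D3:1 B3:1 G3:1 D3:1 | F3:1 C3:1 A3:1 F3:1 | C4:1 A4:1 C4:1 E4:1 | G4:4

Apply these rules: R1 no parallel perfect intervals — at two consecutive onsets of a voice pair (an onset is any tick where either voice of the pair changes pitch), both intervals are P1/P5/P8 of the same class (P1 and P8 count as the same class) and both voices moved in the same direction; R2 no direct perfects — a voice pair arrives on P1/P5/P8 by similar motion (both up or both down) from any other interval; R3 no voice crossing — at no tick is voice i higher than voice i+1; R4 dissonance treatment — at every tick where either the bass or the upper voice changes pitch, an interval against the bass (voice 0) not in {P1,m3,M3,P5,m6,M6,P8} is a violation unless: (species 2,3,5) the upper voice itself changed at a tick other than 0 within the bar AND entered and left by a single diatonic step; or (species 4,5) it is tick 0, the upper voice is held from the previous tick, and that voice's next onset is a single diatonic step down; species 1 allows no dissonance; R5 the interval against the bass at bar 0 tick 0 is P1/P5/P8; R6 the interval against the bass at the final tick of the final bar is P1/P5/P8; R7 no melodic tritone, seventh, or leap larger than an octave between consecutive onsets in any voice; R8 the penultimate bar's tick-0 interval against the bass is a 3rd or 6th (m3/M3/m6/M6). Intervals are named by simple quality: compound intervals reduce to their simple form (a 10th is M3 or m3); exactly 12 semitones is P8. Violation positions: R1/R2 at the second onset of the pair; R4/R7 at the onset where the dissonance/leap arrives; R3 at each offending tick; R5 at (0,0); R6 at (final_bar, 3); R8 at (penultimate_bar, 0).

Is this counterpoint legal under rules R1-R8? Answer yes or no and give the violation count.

No (3 violations)

bar 0: v0=G3 v1=G4 (P8)
bar 1: v0=F3 v1=A3 (M3)
bar 2: v0=E3 v1=G3 (m3)
bar 3: v0=F3 v1=D4 (M6)
bar 4: v0=E3 v1=G3 (m3)
bar 5: v0=C3 v1=A3 (M6)
bar 6: v0=B2 v1=F3 (TT)
bar 7: v0=C3 v1=G3 (P5)
bar 8: v0=B2 v1=D3 (m3)
bar 9: v0=A2 v1=F3 (m6)
bar 10: v0=A3 v1=C4 (m3)
bar 11: v0=G3 v1=G4 (P8)
  R7 @ bar4.0: F4->G3 leap 10st
  R4 @ bar6.0: B2/F3 TT untreated
  R4 @ bar7.3: C3/D4 M2 untreated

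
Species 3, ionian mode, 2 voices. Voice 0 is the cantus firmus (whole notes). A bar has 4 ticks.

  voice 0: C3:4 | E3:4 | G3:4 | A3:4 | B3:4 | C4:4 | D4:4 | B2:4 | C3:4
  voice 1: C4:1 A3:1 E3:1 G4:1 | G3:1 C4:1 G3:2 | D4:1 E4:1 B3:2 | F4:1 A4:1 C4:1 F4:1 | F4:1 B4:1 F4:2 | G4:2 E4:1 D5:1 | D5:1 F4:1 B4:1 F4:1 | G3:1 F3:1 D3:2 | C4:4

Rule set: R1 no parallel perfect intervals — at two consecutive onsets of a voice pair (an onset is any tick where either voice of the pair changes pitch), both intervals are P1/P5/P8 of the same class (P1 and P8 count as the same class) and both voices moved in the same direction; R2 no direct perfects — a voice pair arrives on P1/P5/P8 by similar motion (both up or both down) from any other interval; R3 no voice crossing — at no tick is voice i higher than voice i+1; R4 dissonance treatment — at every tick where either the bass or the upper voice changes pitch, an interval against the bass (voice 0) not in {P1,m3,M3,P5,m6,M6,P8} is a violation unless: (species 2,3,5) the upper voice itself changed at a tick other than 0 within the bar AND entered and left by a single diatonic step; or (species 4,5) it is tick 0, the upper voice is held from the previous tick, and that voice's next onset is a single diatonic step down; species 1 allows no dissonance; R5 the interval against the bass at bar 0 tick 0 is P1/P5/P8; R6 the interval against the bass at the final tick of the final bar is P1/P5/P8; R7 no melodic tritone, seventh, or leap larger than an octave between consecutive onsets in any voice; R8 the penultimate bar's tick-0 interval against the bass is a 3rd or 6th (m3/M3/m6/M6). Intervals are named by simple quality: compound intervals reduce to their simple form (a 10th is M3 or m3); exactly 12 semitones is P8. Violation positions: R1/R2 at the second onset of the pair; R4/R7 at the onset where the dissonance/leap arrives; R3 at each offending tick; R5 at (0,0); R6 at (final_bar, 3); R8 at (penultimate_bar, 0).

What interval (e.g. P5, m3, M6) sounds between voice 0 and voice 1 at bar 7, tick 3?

m3

voice 0=B2 voice 1=D3 -> m3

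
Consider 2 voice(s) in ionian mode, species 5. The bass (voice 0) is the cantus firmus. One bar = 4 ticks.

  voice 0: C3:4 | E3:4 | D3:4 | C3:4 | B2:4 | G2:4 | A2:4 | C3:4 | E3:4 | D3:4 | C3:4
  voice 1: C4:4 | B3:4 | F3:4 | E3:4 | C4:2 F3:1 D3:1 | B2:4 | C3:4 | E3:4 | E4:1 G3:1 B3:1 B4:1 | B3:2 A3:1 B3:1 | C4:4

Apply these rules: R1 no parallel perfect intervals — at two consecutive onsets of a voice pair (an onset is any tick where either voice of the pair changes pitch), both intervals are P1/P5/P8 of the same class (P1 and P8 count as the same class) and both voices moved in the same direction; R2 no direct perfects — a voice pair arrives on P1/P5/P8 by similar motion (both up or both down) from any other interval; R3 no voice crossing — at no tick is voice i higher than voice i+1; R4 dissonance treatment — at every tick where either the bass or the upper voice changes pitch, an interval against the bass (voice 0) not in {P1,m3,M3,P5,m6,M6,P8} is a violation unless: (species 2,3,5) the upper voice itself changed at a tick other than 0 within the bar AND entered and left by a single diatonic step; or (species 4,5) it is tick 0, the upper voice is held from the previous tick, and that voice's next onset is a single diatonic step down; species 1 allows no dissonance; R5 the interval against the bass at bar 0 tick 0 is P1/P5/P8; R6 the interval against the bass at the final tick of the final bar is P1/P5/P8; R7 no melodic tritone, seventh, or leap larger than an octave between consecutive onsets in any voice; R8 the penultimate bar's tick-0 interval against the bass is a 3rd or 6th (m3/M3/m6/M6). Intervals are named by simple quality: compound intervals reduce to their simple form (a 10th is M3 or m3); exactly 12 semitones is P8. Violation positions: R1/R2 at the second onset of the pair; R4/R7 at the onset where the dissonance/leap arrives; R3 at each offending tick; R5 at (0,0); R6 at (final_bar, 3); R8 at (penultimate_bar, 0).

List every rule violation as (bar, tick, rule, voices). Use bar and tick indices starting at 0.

bar 0: v0=C3 v1=C4 downbeat P8
bar 1: v0=E3 v1=B3 downbeat P5
bar 2: v0=D3 v1=F3 downbeat m3
bar 3: v0=C3 v1=E3 downbeat M3
bar 4: v0=B2 v1=C4 downbeat m2
bar 5: v0=G2 v1=B2 downbeat M3
bar 6: v0=A2 v1=C3 downbeat m3
bar 7: v0=C3 v1=E3 downbeat M3
bar 8: v0=E3 v1=E4 downbeat P8
bar 9: v0=D3 v1=B3 downbeat M6
bar 10: v0=C3 v1=C4 downbeat P8
  -> R7 @ bar 2 tick 0 v(1,): B3->F3 leap 6st
  -> R4 @ bar 4 tick 0 v(0, 1): B2/C4 m2 untreated
  -> R4 @ bar 4 tick 2 v(0, 1): B2/F3 TT untreated
  -> R2 @ bar 8 tick 0 v(0, 1): C3/E3 M3 -> E3/E4 P8 similar

(2, 0, R7, (1,))
(4, 0, R4, (0, 1))
(4, 2, R4, (0, 1))
(8, 0, R2, (0, 1))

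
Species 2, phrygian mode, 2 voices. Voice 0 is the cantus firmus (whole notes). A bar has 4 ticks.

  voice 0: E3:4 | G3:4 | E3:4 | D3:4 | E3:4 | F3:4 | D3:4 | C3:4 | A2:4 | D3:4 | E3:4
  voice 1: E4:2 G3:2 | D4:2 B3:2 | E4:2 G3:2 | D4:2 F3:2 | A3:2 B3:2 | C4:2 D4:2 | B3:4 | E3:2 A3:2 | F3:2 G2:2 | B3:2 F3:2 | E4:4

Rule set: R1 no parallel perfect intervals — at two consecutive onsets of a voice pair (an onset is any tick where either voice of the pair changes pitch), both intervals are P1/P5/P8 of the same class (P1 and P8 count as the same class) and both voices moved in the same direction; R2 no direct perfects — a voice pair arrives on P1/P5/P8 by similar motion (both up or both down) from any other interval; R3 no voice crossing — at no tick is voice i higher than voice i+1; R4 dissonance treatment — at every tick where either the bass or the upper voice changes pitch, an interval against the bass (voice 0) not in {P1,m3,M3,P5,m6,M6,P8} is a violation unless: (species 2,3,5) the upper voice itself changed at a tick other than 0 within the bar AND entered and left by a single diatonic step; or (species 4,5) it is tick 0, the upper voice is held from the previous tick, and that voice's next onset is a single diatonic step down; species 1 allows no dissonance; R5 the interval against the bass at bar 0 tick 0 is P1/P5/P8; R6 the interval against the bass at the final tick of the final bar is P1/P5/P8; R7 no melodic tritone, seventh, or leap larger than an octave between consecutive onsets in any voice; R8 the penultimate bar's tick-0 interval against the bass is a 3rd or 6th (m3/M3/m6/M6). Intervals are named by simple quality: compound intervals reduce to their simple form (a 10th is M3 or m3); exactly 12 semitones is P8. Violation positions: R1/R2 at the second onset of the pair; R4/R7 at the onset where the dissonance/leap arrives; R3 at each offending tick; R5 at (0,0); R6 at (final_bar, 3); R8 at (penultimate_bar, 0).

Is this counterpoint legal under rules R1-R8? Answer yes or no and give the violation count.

No (11 violations)

bar 0: v0=E3 v1=E4 (P8)
bar 1: v0=G3 v1=D4 (P5)
bar 2: v0=E3 v1=E4 (P8)
bar 3: v0=D3 v1=D4 (P8)
bar 4: v0=E3 v1=A3 (P4)
bar 5: v0=F3 v1=C4 (P5)
bar 6: v0=D3 v1=B3 (M6)
bar 7: v0=C3 v1=E3 (M3)
bar 8: v0=A2 v1=F3 (m6)
bar 9: v0=D3 v1=B3 (M6)
bar 10: v0=E3 v1=E4 (P8)
  R2 @ bar1.0: E3/G3 m3 -> G3/D4 P5 similar
  R4 @ bar4.0: E3/A3 P4 untreated
  R1 @ bar5.0: E3/B3 P5 -> F3/C4 P5 similar
  R3 @ bar8.2: A2 above G2
  R4 @ bar8.2: A2/G2 M2 untreated
  R7 @ bar8.2: F3->G2 leap 10st
  R3 @ bar8.3: A2 above G2
  R7 @ bar9.0: G2->B3 leap 16st
  R7 @ bar9.2: B3->F3 leap 6st
  R2 @ bar10.0: D3/F3 m3 -> E3/E4 P8 similar
  R7 @ bar10.0: F3->E4 leap 11st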